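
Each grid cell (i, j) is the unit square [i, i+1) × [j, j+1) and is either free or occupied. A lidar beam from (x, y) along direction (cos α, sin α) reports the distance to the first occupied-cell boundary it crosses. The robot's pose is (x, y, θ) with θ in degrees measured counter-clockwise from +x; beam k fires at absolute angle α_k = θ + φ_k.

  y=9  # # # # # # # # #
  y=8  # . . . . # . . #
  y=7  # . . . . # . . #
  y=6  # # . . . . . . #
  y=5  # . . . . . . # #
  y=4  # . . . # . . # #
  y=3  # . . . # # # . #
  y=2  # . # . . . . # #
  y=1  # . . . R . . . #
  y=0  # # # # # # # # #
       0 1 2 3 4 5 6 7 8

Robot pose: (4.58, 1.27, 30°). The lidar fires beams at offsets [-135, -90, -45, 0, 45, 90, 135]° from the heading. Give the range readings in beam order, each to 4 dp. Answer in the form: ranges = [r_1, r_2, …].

ranges = [0.2795, 0.3118, 1.0432, 2.7944, 1.7910, 5.4617, 3.7063]

beam 1: φ=-135°, α=255°
  cosα=-0.2588 sinα=-0.9659 | (4,1) | tMaxX 2.2409 tMaxY 0.2795 | tΔX 3.8637 tΔY 1.0353
    t=0.2795 [y] (4,0) — stop
  → r_1 = 0.2795
beam 2: φ=-90°, α=300°
  cosα=0.5000 sinα=-0.8660 | (4,1) | tMaxX 0.8400 tMaxY 0.3118 | tΔX 2.0000 tΔY 1.1547
    t=0.3118 [y] (4,0) — stop
  → r_2 = 0.3118
beam 3: φ=-45°, α=345°
  cosα=0.9659 sinα=-0.2588 | (4,1) | tMaxX 0.4348 tMaxY 1.0432 | tΔX 1.0353 tΔY 3.8637
    t=0.4348 [x] (5,1)
    t=1.0432 [y] (5,0) — stop
  → r_3 = 1.0432
beam 4: φ=0°, α=30°
  cosα=0.8660 sinα=0.5000 | (4,1) | tMaxX 0.4850 tMaxY 1.4600 | tΔX 1.1547 tΔY 2.0000
    t=0.4850 [x] (5,1)
    t=1.4600 [y] (5,2)
    t=1.6397 [x] (6,2)
    t=2.7944 [x] (7,2) — stop
  → r_4 = 2.7944
beam 5: φ=45°, α=75°
  cosα=0.2588 sinα=0.9659 | (4,1) | tMaxX 1.6228 tMaxY 0.7558 | tΔX 3.8637 tΔY 1.0353
    t=0.7558 [y] (4,2)
    t=1.6228 [x] (5,2)
    t=1.7910 [y] (5,3) — stop
  → r_5 = 1.7910
beam 6: φ=90°, α=120°
  cosα=-0.5000 sinα=0.8660 | (4,1) | tMaxX 1.1600 tMaxY 0.8429 | tΔX 2.0000 tΔY 1.1547
    t=0.8429 [y] (4,2)
    t=1.1600 [x] (3,2)
    t=1.9976 [y] (3,3)
    t=3.1523 [y] (3,4)
    t=3.1600 [x] (2,4)
    t=4.3070 [y] (2,5)
    t=5.1600 [x] (1,5)
    t=5.4617 [y] (1,6) — stop
  → r_6 = 5.4617
beam 7: φ=135°, α=165°
  cosα=-0.9659 sinα=0.2588 | (4,1) | tMaxX 0.6005 tMaxY 2.8205 | tΔX 1.0353 tΔY 3.8637
    t=0.6005 [x] (3,1)
    t=1.6357 [x] (2,1)
    t=2.6710 [x] (1,1)
    t=2.8205 [y] (1,2)
    t=3.7063 [x] (0,2) — stop
  → r_7 = 3.7063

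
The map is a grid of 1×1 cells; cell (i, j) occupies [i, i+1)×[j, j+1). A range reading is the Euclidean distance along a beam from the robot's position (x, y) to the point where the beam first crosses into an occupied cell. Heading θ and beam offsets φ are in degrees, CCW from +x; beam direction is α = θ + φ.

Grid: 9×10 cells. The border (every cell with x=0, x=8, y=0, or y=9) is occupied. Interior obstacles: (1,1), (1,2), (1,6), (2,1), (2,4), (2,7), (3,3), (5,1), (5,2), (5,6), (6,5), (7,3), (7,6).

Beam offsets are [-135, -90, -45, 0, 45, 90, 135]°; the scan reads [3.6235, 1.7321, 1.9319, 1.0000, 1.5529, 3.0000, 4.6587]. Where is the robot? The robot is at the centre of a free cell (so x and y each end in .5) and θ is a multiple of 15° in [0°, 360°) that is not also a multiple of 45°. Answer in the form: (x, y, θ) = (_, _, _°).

Candidates: 43 free-cell centres × 16 headings = 688 poses. Raycast each; keep the one whose scan matches to 4 dp.
  (2.5, 3.5, 105°): beam 1 = 0.5774 ≠ 3.6235 ✗
  (5.5, 4.5, 105°): beam 1 = 1.7321 ≠ 3.6235 ✗
  (2.5, 6.5, 285°): beam 1 = 0.5774 ≠ 3.6235 ✗
  (4.5, 6.5, 210°): beam 1 = 2.5882 ≠ 3.6235 ✗
  (3.5, 8.5, 75°): beam 1 = 8.6603 ≠ 3.6235 ✗
  …
  (3.5, 5.5, 210°): r_1=3.6235, r_2=1.7321, r_3=1.9319, r_4=1.0000, r_5=1.5529, r_6=3.0000, r_7=4.6587 — all match ✓
No second candidate reproduces the full scan.

(x, y, θ) = (3.5, 5.5, 210°)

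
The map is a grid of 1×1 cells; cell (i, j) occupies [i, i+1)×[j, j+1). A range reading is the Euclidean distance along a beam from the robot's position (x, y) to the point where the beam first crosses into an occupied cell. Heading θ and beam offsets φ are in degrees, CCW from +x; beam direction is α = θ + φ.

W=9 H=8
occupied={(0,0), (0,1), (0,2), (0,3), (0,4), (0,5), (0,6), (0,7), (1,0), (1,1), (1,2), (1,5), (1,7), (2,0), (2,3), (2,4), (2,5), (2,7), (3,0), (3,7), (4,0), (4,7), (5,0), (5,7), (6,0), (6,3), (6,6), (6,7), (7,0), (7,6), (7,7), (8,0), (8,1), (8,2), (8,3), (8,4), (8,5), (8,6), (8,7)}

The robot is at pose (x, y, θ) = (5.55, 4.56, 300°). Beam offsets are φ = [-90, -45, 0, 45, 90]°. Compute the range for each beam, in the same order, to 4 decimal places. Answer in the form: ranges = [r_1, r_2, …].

ranges = [2.9445, 3.6856, 0.9000, 2.5364, 2.8290]

beam 1: φ=-90°, α=210°
  cosα=-0.8660 sinα=-0.5000 | (5,4) | tMaxX 0.6351 tMaxY 1.1200 | tΔX 1.1547 tΔY 2.0000
    t=0.6351 [x] (4,4)
    t=1.1200 [y] (4,3)
    t=1.7898 [x] (3,3)
    t=2.9445 [x] (2,3) — stop
  → r_1 = 2.9445
beam 2: φ=-45°, α=255°
  cosα=-0.2588 sinα=-0.9659 | (5,4) | tMaxX 2.1250 tMaxY 0.5798 | tΔX 3.8637 tΔY 1.0353
    t=0.5798 [y] (5,3)
    t=1.6150 [y] (5,2)
    t=2.1250 [x] (4,2)
    t=2.6503 [y] (4,1)
    t=3.6856 [y] (4,0) — stop
  → r_2 = 3.6856
beam 3: φ=0°, α=300°
  cosα=0.5000 sinα=-0.8660 | (5,4) | tMaxX 0.9000 tMaxY 0.6466 | tΔX 2.0000 tΔY 1.1547
    t=0.6466 [y] (5,3)
    t=0.9000 [x] (6,3) — stop
  → r_3 = 0.9000
beam 4: φ=45°, α=345°
  cosα=0.9659 sinα=-0.2588 | (5,4) | tMaxX 0.4659 tMaxY 2.1637 | tΔX 1.0353 tΔY 3.8637
    t=0.4659 [x] (6,4)
    t=1.5012 [x] (7,4)
    t=2.1637 [y] (7,3)
    t=2.5364 [x] (8,3) — stop
  → r_4 = 2.5364
beam 5: φ=90°, α=30°
  cosα=0.8660 sinα=0.5000 | (5,4) | tMaxX 0.5196 tMaxY 0.8800 | tΔX 1.1547 tΔY 2.0000
    t=0.5196 [x] (6,4)
    t=0.8800 [y] (6,5)
    t=1.6743 [x] (7,5)
    t=2.8290 [x] (8,5) — stop
  → r_5 = 2.8290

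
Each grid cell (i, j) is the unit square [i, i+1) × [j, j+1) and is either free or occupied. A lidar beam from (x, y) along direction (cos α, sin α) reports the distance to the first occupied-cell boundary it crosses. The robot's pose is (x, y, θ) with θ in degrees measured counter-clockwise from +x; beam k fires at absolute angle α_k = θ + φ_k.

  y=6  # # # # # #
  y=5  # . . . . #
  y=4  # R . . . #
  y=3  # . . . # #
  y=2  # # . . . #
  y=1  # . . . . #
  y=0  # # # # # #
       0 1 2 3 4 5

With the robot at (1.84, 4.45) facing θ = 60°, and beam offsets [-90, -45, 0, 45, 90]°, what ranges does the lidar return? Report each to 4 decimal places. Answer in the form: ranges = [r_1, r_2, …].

ranges = [2.4942, 3.2715, 1.7898, 1.6047, 0.9699]

beam 1: φ=-90°, α=330°
  dir = (cos 330°, sin 330°) = (0.8660, -0.5000); from cell (1,4)
  next x-line at t=0.1848, next y-line at t=0.9000; Δt_x=1.1547, Δt_y=2.0000
    x: enter (2,4) at t=0.1848
    y: enter (2,3) at t=0.9000
    x: enter (3,3) at t=1.3395
    x: enter (4,3) at t=2.4942 ← occupied
  → r_1 = 2.4942
beam 2: φ=-45°, α=15°
  dir = (cos 15°, sin 15°) = (0.9659, 0.2588); from cell (1,4)
  next x-line at t=0.1656, next y-line at t=2.1250; Δt_x=1.0353, Δt_y=3.8637
    x: enter (2,4) at t=0.1656
    x: enter (3,4) at t=1.2009
    y: enter (3,5) at t=2.1250
    x: enter (4,5) at t=2.2362
    x: enter (5,5) at t=3.2715 ← occupied
  → r_2 = 3.2715
beam 3: φ=0°, α=60°
  dir = (cos 60°, sin 60°) = (0.5000, 0.8660); from cell (1,4)
  next x-line at t=0.3200, next y-line at t=0.6351; Δt_x=2.0000, Δt_y=1.1547
    x: enter (2,4) at t=0.3200
    y: enter (2,5) at t=0.6351
    y: enter (2,6) at t=1.7898 ← occupied
  → r_3 = 1.7898
beam 4: φ=45°, α=105°
  dir = (cos 105°, sin 105°) = (-0.2588, 0.9659); from cell (1,4)
  next x-line at t=3.2455, next y-line at t=0.5694; Δt_x=3.8637, Δt_y=1.0353
    y: enter (1,5) at t=0.5694
    y: enter (1,6) at t=1.6047 ← occupied
  → r_4 = 1.6047
beam 5: φ=90°, α=150°
  dir = (cos 150°, sin 150°) = (-0.8660, 0.5000); from cell (1,4)
  next x-line at t=0.9699, next y-line at t=1.1000; Δt_x=1.1547, Δt_y=2.0000
    x: enter (0,4) at t=0.9699 ← occupied
  → r_5 = 0.9699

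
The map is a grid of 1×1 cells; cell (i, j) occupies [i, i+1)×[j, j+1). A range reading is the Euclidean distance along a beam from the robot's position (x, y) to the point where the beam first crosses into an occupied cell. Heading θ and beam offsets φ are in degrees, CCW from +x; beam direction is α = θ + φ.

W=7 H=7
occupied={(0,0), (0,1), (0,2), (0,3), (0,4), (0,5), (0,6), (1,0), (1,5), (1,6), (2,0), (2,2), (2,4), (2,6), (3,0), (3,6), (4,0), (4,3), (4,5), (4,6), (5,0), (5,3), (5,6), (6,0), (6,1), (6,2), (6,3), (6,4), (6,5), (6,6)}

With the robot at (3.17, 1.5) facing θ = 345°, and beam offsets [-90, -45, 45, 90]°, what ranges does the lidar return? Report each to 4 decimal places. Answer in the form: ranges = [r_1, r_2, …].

beam 1: φ=-90°, α=255°
  direction (-0.2588, -0.9659); cell (3,1); t to first gridline: x 0.6568, y 0.5176 (then +3.8637 / +1.0353)
    (3,0) via y @ 0.5176  # hit
  → r_1 = 0.5176
beam 2: φ=-45°, α=300°
  direction (0.5000, -0.8660); cell (3,1); t to first gridline: x 1.6600, y 0.5774 (then +2.0000 / +1.1547)
    (3,0) via y @ 0.5774  # hit
  → r_2 = 0.5774
beam 3: φ=45°, α=30°
  direction (0.8660, 0.5000); cell (3,1); t to first gridline: x 0.9584, y 1.0000 (then +1.1547 / +2.0000)
    (4,1) via x @ 0.9584
    (4,2) via y @ 1.0000
    (5,2) via x @ 2.1131
    (5,3) via y @ 3.0000  # hit
  → r_3 = 3.0000
beam 4: φ=90°, α=75°
  direction (0.2588, 0.9659); cell (3,1); t to first gridline: x 3.2069, y 0.5176 (then +3.8637 / +1.0353)
    (3,2) via y @ 0.5176
    (3,3) via y @ 1.5529
    (3,4) via y @ 2.5882
    (4,4) via x @ 3.2069
    (4,5) via y @ 3.6235  # hit
  → r_4 = 3.6235

ranges = [0.5176, 0.5774, 3.0000, 3.6235]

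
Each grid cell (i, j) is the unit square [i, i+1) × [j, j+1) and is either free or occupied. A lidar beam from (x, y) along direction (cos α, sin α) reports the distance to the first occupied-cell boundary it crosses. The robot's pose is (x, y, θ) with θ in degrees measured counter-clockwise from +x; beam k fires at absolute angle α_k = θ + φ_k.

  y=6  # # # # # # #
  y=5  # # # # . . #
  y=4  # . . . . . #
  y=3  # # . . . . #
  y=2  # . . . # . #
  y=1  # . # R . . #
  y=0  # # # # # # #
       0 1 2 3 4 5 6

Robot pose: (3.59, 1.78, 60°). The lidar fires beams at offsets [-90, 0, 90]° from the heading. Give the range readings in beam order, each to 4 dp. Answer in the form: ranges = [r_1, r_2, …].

beam 1: φ=-90°, α=330°
  direction (0.8660, -0.5000); cell (3,1); t to first gridline: x 0.4734, y 1.5600 (then +1.1547 / +2.0000)
    (4,1) via x @ 0.4734
    (4,0) via y @ 1.5600  # hit
  → r_1 = 1.5600
beam 2: φ=0°, α=60°
  direction (0.5000, 0.8660); cell (3,1); t to first gridline: x 0.8200, y 0.2540 (then +2.0000 / +1.1547)
    (3,2) via y @ 0.2540
    (4,2) via x @ 0.8200  # hit
  → r_2 = 0.8200
beam 3: φ=90°, α=150°
  direction (-0.8660, 0.5000); cell (3,1); t to first gridline: x 0.6813, y 0.4400 (then +1.1547 / +2.0000)
    (3,2) via y @ 0.4400
    (2,2) via x @ 0.6813
    (1,2) via x @ 1.8360
    (1,3) via y @ 2.4400  # hit
  → r_3 = 2.4400

ranges = [1.5600, 0.8200, 2.4400]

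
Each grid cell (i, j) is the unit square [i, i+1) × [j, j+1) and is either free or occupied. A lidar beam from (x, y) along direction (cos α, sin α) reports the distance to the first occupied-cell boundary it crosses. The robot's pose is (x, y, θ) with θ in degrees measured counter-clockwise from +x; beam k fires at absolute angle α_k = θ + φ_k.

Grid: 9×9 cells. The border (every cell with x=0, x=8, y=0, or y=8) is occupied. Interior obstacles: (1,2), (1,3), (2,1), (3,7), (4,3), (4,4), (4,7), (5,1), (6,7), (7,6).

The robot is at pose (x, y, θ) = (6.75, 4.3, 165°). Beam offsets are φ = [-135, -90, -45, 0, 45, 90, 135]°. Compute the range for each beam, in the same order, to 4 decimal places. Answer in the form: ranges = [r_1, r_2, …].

beam 1: φ=-135°, α=30°
  cosα=0.8660 sinα=0.5000 | (6,4) | tMaxX 0.2887 tMaxY 1.4000 | tΔX 1.1547 tΔY 2.0000
    t=0.2887 [x] (7,4)
    t=1.4000 [y] (7,5)
    t=1.4434 [x] (8,5) — stop
  → r_1 = 1.4434
beam 2: φ=-90°, α=75°
  cosα=0.2588 sinα=0.9659 | (6,4) | tMaxX 0.9659 tMaxY 0.7247 | tΔX 3.8637 tΔY 1.0353
    t=0.7247 [y] (6,5)
    t=0.9659 [x] (7,5)
    t=1.7600 [y] (7,6) — stop
  → r_2 = 1.7600
beam 3: φ=-45°, α=120°
  cosα=-0.5000 sinα=0.8660 | (6,4) | tMaxX 1.5000 tMaxY 0.8083 | tΔX 2.0000 tΔY 1.1547
    t=0.8083 [y] (6,5)
    t=1.5000 [x] (5,5)
    t=1.9630 [y] (5,6)
    t=3.1177 [y] (5,7)
    t=3.5000 [x] (4,7) — stop
  → r_3 = 3.5000
beam 4: φ=0°, α=165°
  cosα=-0.9659 sinα=0.2588 | (6,4) | tMaxX 0.7765 tMaxY 2.7046 | tΔX 1.0353 tΔY 3.8637
    t=0.7765 [x] (5,4)
    t=1.8117 [x] (4,4) — stop
  → r_4 = 1.8117
beam 5: φ=45°, α=210°
  cosα=-0.8660 sinα=-0.5000 | (6,4) | tMaxX 0.8660 tMaxY 0.6000 | tΔX 1.1547 tΔY 2.0000
    t=0.6000 [y] (6,3)
    t=0.8660 [x] (5,3)
    t=2.0207 [x] (4,3) — stop
  → r_5 = 2.0207
beam 6: φ=90°, α=255°
  cosα=-0.2588 sinα=-0.9659 | (6,4) | tMaxX 2.8978 tMaxY 0.3106 | tΔX 3.8637 tΔY 1.0353
    t=0.3106 [y] (6,3)
    t=1.3459 [y] (6,2)
    t=2.3811 [y] (6,1)
    t=2.8978 [x] (5,1) — stop
  → r_6 = 2.8978
beam 7: φ=135°, α=300°
  cosα=0.5000 sinα=-0.8660 | (6,4) | tMaxX 0.5000 tMaxY 0.3464 | tΔX 2.0000 tΔY 1.1547
    t=0.3464 [y] (6,3)
    t=0.5000 [x] (7,3)
    t=1.5011 [y] (7,2)
    t=2.5000 [x] (8,2) — stop
  → r_7 = 2.5000

ranges = [1.4434, 1.7600, 3.5000, 1.8117, 2.0207, 2.8978, 2.5000]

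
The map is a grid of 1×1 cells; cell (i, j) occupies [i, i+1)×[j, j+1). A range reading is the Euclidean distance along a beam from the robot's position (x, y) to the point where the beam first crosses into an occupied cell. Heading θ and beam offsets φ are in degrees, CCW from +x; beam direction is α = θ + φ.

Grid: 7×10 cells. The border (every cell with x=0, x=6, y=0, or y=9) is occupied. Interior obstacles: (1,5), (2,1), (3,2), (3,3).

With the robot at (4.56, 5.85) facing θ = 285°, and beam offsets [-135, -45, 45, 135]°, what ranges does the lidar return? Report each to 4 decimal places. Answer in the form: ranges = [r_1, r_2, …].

beam 1: φ=-135°, α=150°
  direction (-0.8660, 0.5000); cell (4,5); t to first gridline: x 0.6466, y 0.3000 (then +1.1547 / +2.0000)
    (4,6) via y @ 0.3000
    (3,6) via x @ 0.6466
    (2,6) via x @ 1.8013
    (2,7) via y @ 2.3000
    (1,7) via x @ 2.9560
    (0,7) via x @ 4.1107  # hit
  → r_1 = 4.1107
beam 2: φ=-45°, α=240°
  direction (-0.5000, -0.8660); cell (4,5); t to first gridline: x 1.1200, y 0.9815 (then +2.0000 / +1.1547)
    (4,4) via y @ 0.9815
    (3,4) via x @ 1.1200
    (3,3) via y @ 2.1362  # hit
  → r_2 = 2.1362
beam 3: φ=45°, α=330°
  direction (0.8660, -0.5000); cell (4,5); t to first gridline: x 0.5081, y 1.7000 (then +1.1547 / +2.0000)
    (5,5) via x @ 0.5081
    (6,5) via x @ 1.6628  # hit
  → r_3 = 1.6628
beam 4: φ=135°, α=60°
  direction (0.5000, 0.8660); cell (4,5); t to first gridline: x 0.8800, y 0.1732 (then +2.0000 / +1.1547)
    (4,6) via y @ 0.1732
    (5,6) via x @ 0.8800
    (5,7) via y @ 1.3279
    (5,8) via y @ 2.4826
    (6,8) via x @ 2.8800  # hit
  → r_4 = 2.8800

ranges = [4.1107, 2.1362, 1.6628, 2.8800]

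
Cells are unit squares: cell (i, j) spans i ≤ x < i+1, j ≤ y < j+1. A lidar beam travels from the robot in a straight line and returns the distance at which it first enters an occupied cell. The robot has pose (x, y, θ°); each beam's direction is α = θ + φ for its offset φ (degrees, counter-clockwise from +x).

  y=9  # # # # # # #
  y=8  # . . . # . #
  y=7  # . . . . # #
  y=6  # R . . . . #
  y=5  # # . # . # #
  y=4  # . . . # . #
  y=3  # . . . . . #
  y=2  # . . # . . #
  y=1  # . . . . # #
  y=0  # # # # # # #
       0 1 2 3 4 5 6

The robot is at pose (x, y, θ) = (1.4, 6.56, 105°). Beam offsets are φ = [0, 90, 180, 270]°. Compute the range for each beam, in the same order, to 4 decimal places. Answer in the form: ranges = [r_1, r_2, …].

beam 1: φ=0°, α=105°
  direction (-0.2588, 0.9659); cell (1,6); t to first gridline: x 1.5455, y 0.4555 (then +3.8637 / +1.0353)
    (1,7) via y @ 0.4555
    (1,8) via y @ 1.4908
    (0,8) via x @ 1.5455  # hit
  → r_1 = 1.5455
beam 2: φ=90°, α=195°
  direction (-0.9659, -0.2588); cell (1,6); t to first gridline: x 0.4141, y 2.1637 (then +1.0353 / +3.8637)
    (0,6) via x @ 0.4141  # hit
  → r_2 = 0.4141
beam 3: φ=180°, α=285°
  direction (0.2588, -0.9659); cell (1,6); t to first gridline: x 2.3182, y 0.5798 (then +3.8637 / +1.0353)
    (1,5) via y @ 0.5798  # hit
  → r_3 = 0.5798
beam 4: φ=270°, α=15°
  direction (0.9659, 0.2588); cell (1,6); t to first gridline: x 0.6212, y 1.7000 (then +1.0353 / +3.8637)
    (2,6) via x @ 0.6212
    (3,6) via x @ 1.6564
    (3,7) via y @ 1.7000
    (4,7) via x @ 2.6917
    (5,7) via x @ 3.7270  # hit
  → r_4 = 3.7270

ranges = [1.5455, 0.4141, 0.5798, 3.7270]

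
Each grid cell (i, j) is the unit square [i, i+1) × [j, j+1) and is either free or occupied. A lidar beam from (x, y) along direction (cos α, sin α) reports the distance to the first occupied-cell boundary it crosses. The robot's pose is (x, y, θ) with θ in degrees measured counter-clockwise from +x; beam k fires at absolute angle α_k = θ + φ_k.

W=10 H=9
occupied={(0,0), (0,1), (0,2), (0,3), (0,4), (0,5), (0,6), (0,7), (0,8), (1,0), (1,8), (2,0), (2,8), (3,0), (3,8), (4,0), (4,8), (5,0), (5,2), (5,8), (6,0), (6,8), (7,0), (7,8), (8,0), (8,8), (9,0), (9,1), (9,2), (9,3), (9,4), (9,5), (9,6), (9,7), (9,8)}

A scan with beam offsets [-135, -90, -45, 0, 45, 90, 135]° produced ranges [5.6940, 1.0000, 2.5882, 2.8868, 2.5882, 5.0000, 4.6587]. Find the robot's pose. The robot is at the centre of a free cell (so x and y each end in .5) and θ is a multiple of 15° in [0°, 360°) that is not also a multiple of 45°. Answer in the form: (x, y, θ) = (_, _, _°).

The pose lattice has 55·16 = 880 candidates. Test each by forward raycasting.
  (6.5, 4.5, 300°): beam 2 = 6.3509 ≠ 1.0000 ✗
  (4.5, 6.5, 330°): beam 1 = 3.6235 ≠ 5.6940 ✗
  (7.5, 5.5, 75°): beam 1 = 3.0000 ≠ 5.6940 ✗
  …
  (6.5, 3.5, 330°): r_1=5.6940, r_2=1.0000, r_3=2.5882, r_4=2.8868, r_5=2.5882, r_6=5.0000, r_7=4.6587 — all match ✓
Only this pose fits every beam.

(x, y, θ) = (6.5, 3.5, 330°)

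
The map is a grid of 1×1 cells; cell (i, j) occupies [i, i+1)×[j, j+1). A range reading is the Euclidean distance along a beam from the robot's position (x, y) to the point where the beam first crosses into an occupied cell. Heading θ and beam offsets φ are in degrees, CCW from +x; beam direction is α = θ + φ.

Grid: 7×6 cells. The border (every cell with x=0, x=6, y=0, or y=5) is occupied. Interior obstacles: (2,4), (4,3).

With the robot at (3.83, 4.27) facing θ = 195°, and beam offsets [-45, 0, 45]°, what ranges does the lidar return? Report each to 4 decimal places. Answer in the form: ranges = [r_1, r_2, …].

beam 1: φ=-45°, α=150°
  d=(-0.8660,0.5000)  start (3,4)  tX=0.9584 tY=1.4600  stride 1/|dx|=1.1547 1/|dy|=2.0000
    cross x-line → (2,4), t=0.9584 (wall)
  → r_1 = 0.9584
beam 2: φ=0°, α=195°
  d=(-0.9659,-0.2588)  start (3,4)  tX=0.8593 tY=1.0432  stride 1/|dx|=1.0353 1/|dy|=3.8637
    cross x-line → (2,4), t=0.8593 (wall)
  → r_2 = 0.8593
beam 3: φ=45°, α=240°
  d=(-0.5000,-0.8660)  start (3,4)  tX=1.6600 tY=0.3118  stride 1/|dx|=2.0000 1/|dy|=1.1547
    cross y-line → (3,3), t=0.3118
    cross y-line → (3,2), t=1.4665
    cross x-line → (2,2), t=1.6600
    cross y-line → (2,1), t=2.6212
    cross x-line → (1,1), t=3.6600
    cross y-line → (1,0), t=3.7759 (wall)
  → r_3 = 3.7759

ranges = [0.9584, 0.8593, 3.7759]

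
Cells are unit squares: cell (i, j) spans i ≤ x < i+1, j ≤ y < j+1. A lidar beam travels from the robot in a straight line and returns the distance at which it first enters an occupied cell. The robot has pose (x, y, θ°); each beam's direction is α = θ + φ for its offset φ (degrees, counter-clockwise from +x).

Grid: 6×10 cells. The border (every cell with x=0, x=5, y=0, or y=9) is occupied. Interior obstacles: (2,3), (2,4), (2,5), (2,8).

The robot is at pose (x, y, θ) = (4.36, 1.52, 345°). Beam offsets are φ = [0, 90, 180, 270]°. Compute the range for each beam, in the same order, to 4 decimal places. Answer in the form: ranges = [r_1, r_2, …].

beam 1: φ=0°, α=345°
  d=(0.9659,-0.2588)  start (4,1)  tX=0.6626 tY=2.0091  stride 1/|dx|=1.0353 1/|dy|=3.8637
    cross x-line → (5,1), t=0.6626 (wall)
  → r_1 = 0.6626
beam 2: φ=90°, α=75°
  d=(0.2588,0.9659)  start (4,1)  tX=2.4728 tY=0.4969  stride 1/|dx|=3.8637 1/|dy|=1.0353
    cross y-line → (4,2), t=0.4969
    cross y-line → (4,3), t=1.5322
    cross x-line → (5,3), t=2.4728 (wall)
  → r_2 = 2.4728
beam 3: φ=180°, α=165°
  d=(-0.9659,0.2588)  start (4,1)  tX=0.3727 tY=1.8546  stride 1/|dx|=1.0353 1/|dy|=3.8637
    cross x-line → (3,1), t=0.3727
    cross x-line → (2,1), t=1.4080
    cross y-line → (2,2), t=1.8546
    cross x-line → (1,2), t=2.4433
    cross x-line → (0,2), t=3.4785 (wall)
  → r_3 = 3.4785
beam 4: φ=270°, α=255°
  d=(-0.2588,-0.9659)  start (4,1)  tX=1.3909 tY=0.5383  stride 1/|dx|=3.8637 1/|dy|=1.0353
    cross y-line → (4,0), t=0.5383 (wall)
  → r_4 = 0.5383

ranges = [0.6626, 2.4728, 3.4785, 0.5383]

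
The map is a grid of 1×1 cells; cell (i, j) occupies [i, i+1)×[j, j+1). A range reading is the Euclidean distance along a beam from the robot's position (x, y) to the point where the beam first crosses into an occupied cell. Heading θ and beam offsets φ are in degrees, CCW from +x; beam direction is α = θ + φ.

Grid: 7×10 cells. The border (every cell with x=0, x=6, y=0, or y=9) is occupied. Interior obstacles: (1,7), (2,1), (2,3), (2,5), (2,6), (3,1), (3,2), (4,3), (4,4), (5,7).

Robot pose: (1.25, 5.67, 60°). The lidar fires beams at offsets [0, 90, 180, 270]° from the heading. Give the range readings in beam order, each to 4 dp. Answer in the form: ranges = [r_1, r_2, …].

beam 1: φ=0°, α=60°
  direction (0.5000, 0.8660); cell (1,5); t to first gridline: x 1.5000, y 0.3811 (then +2.0000 / +1.1547)
    (1,6) via y @ 0.3811
    (2,6) via x @ 1.5000  # hit
  → r_1 = 1.5000
beam 2: φ=90°, α=150°
  direction (-0.8660, 0.5000); cell (1,5); t to first gridline: x 0.2887, y 0.6600 (then +1.1547 / +2.0000)
    (0,5) via x @ 0.2887  # hit
  → r_2 = 0.2887
beam 3: φ=180°, α=240°
  direction (-0.5000, -0.8660); cell (1,5); t to first gridline: x 0.5000, y 0.7736 (then +2.0000 / +1.1547)
    (0,5) via x @ 0.5000  # hit
  → r_3 = 0.5000
beam 4: φ=270°, α=330°
  direction (0.8660, -0.5000); cell (1,5); t to first gridline: x 0.8660, y 1.3400 (then +1.1547 / +2.0000)
    (2,5) via x @ 0.8660  # hit
  → r_4 = 0.8660

ranges = [1.5000, 0.2887, 0.5000, 0.8660]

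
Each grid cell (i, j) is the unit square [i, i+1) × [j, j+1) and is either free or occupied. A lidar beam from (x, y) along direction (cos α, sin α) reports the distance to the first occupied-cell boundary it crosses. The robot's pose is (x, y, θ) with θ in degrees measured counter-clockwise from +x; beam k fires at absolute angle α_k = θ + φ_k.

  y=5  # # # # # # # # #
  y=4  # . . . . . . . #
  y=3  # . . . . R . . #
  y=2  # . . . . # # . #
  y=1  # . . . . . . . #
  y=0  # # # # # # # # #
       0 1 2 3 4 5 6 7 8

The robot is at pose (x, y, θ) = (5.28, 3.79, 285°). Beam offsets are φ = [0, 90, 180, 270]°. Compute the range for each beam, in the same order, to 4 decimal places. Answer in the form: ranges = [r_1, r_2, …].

beam 1: φ=0°, α=285°
  direction (0.2588, -0.9659); cell (5,3); t to first gridline: x 2.7819, y 0.8179 (then +3.8637 / +1.0353)
    (5,2) via y @ 0.8179  # hit
  → r_1 = 0.8179
beam 2: φ=90°, α=15°
  direction (0.9659, 0.2588); cell (5,3); t to first gridline: x 0.7454, y 0.8114 (then +1.0353 / +3.8637)
    (6,3) via x @ 0.7454
    (6,4) via y @ 0.8114
    (7,4) via x @ 1.7807
    (8,4) via x @ 2.8160  # hit
  → r_2 = 2.8160
beam 3: φ=180°, α=105°
  direction (-0.2588, 0.9659); cell (5,3); t to first gridline: x 1.0818, y 0.2174 (then +3.8637 / +1.0353)
    (5,4) via y @ 0.2174
    (4,4) via x @ 1.0818
    (4,5) via y @ 1.2527  # hit
  → r_3 = 1.2527
beam 4: φ=270°, α=195°
  direction (-0.9659, -0.2588); cell (5,3); t to first gridline: x 0.2899, y 3.0523 (then +1.0353 / +3.8637)
    (4,3) via x @ 0.2899
    (3,3) via x @ 1.3252
    (2,3) via x @ 2.3604
    (2,2) via y @ 3.0523
    (1,2) via x @ 3.3957
    (0,2) via x @ 4.4310  # hit
  → r_4 = 4.4310

ranges = [0.8179, 2.8160, 1.2527, 4.4310]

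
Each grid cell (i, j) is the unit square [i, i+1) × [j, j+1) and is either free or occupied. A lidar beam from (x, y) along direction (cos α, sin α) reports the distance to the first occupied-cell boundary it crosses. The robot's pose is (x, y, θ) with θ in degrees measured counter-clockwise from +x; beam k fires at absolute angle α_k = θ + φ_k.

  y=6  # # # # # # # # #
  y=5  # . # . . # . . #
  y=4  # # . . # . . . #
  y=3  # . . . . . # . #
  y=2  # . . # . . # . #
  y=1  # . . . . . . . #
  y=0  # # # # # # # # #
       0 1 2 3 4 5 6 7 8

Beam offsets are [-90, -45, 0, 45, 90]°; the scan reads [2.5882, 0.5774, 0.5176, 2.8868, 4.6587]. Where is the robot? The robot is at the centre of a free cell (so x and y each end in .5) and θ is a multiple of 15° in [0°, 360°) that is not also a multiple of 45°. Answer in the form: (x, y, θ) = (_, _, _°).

(x, y, θ) = (3.5, 3.5, 285°)

Enumerate (i+0.5, j+0.5, θ) over the 28 free cells and 16 admissible headings. For each, cast all 5 beams and compare to the given ranges.
  (2.5, 3.5, 150°): beam 1 = 2.8868 ≠ 2.5882 ✗
  (2.5, 2.5, 285°): beam 1 = 1.5529 ≠ 2.5882 ✗
  (6.5, 1.5, 210°): beam 1 = 0.5774 ≠ 2.5882 ✗
  (5.5, 1.5, 120°): beam 1 = 1.0000 ≠ 2.5882 ✗
  …
  (3.5, 3.5, 285°): r_1=2.5882, r_2=0.5774, r_3=0.5176, r_4=2.8868, r_5=4.6587 — all match ✓
No second candidate reproduces the full scan.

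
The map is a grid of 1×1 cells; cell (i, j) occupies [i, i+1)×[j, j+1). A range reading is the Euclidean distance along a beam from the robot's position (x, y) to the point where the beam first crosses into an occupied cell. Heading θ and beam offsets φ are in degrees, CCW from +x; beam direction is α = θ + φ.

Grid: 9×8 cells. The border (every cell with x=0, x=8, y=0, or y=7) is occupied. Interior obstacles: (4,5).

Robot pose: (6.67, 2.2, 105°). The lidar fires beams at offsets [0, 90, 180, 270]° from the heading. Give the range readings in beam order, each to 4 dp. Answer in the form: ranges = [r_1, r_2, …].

ranges = [4.9693, 4.6364, 1.2423, 1.3769]

beam 1: φ=0°, α=105°
  direction (-0.2588, 0.9659); cell (6,2); t to first gridline: x 2.5887, y 0.8282 (then +3.8637 / +1.0353)
    (6,3) via y @ 0.8282
    (6,4) via y @ 1.8635
    (5,4) via x @ 2.5887
    (5,5) via y @ 2.8988
    (5,6) via y @ 3.9340
    (5,7) via y @ 4.9693  # hit
  → r_1 = 4.9693
beam 2: φ=90°, α=195°
  direction (-0.9659, -0.2588); cell (6,2); t to first gridline: x 0.6936, y 0.7727 (then +1.0353 / +3.8637)
    (5,2) via x @ 0.6936
    (5,1) via y @ 0.7727
    (4,1) via x @ 1.7289
    (3,1) via x @ 2.7642
    (2,1) via x @ 3.7995
    (2,0) via y @ 4.6364  # hit
  → r_2 = 4.6364
beam 3: φ=180°, α=285°
  direction (0.2588, -0.9659); cell (6,2); t to first gridline: x 1.2750, y 0.2071 (then +3.8637 / +1.0353)
    (6,1) via y @ 0.2071
    (6,0) via y @ 1.2423  # hit
  → r_3 = 1.2423
beam 4: φ=270°, α=15°
  direction (0.9659, 0.2588); cell (6,2); t to first gridline: x 0.3416, y 3.0910 (then +1.0353 / +3.8637)
    (7,2) via x @ 0.3416
    (8,2) via x @ 1.3769  # hit
  → r_4 = 1.3769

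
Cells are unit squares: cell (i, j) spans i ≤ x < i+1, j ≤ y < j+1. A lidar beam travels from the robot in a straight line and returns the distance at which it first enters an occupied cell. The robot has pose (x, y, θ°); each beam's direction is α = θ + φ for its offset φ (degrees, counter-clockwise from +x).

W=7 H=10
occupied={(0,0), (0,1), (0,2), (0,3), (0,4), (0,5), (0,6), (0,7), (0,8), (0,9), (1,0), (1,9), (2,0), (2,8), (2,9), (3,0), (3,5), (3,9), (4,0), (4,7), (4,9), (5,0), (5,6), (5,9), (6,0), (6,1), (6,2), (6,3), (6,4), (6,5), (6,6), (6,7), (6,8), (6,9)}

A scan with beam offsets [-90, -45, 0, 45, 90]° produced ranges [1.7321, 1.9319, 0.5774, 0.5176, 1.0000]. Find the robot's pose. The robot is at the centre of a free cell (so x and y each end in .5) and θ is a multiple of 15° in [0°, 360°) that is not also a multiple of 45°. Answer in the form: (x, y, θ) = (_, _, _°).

(x, y, θ) = (1.5, 6.5, 150°)

Candidates: 36 free-cell centres × 16 headings = 576 poses. Raycast each; keep the one whose scan matches to 4 dp.
  (5.5, 4.5, 75°): beam 1 = 0.5176 ≠ 1.7321 ✗
  (3.5, 2.5, 240°): beam 1 = 2.8868 ≠ 1.7321 ✗
  (5.5, 7.5, 210°): beam 2 = 0.5176 ≠ 1.9319 ✗
  (5.5, 5.5, 345°): beam 1 = 4.6587 ≠ 1.7321 ✗
  …
  (1.5, 6.5, 150°): r_1=1.7321, r_2=1.9319, r_3=0.5774, r_4=0.5176, r_5=1.0000 — all match ✓
No second candidate reproduces the full scan.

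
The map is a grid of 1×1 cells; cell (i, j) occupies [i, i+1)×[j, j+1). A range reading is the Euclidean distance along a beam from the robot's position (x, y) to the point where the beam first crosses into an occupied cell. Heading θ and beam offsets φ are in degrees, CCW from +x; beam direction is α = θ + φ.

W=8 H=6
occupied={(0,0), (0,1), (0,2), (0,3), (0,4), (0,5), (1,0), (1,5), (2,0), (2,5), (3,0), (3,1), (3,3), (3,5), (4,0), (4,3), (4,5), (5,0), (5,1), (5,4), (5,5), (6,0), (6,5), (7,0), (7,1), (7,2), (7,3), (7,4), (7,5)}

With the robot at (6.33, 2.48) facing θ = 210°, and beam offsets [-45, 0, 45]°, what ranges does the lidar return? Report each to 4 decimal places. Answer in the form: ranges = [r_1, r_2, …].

beam 1: φ=-45°, α=165°
  cosα=-0.9659 sinα=0.2588 | (6,2) | tMaxX 0.3416 tMaxY 2.0091 | tΔX 1.0353 tΔY 3.8637
    t=0.3416 [x] (5,2)
    t=1.3769 [x] (4,2)
    t=2.0091 [y] (4,3) — stop
  → r_1 = 2.0091
beam 2: φ=0°, α=210°
  cosα=-0.8660 sinα=-0.5000 | (6,2) | tMaxX 0.3811 tMaxY 0.9600 | tΔX 1.1547 tΔY 2.0000
    t=0.3811 [x] (5,2)
    t=0.9600 [y] (5,1) — stop
  → r_2 = 0.9600
beam 3: φ=45°, α=255°
  cosα=-0.2588 sinα=-0.9659 | (6,2) | tMaxX 1.2750 tMaxY 0.4969 | tΔX 3.8637 tΔY 1.0353
    t=0.4969 [y] (6,1)
    t=1.2750 [x] (5,1) — stop
  → r_3 = 1.2750

ranges = [2.0091, 0.9600, 1.2750]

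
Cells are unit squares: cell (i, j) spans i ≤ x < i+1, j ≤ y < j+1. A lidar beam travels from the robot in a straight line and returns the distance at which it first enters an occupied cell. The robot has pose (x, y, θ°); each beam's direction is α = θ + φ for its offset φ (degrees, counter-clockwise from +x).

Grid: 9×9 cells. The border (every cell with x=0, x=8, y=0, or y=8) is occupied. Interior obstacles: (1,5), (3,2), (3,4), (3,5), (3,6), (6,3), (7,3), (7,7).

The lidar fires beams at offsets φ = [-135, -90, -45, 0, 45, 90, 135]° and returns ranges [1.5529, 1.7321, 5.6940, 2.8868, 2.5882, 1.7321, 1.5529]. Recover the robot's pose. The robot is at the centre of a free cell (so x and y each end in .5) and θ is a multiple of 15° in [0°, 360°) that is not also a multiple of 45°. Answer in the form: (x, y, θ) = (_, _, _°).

Enumerate (i+0.5, j+0.5, θ) over the 41 free cells and 16 admissible headings. For each, cast all 7 beams and compare to the given ranges.
  (6.5, 6.5, 285°): beam 1 = 3.0000 ≠ 1.5529 ✗
  (2.5, 1.5, 210°): beam 1 = 2.5882 ≠ 1.5529 ✗
  (4.5, 2.5, 165°): beam 1 = 1.7321 ≠ 1.5529 ✗
  (1.5, 4.5, 30°): beam 1 = 1.9319 ≠ 1.5529 ✗
  (3.5, 1.5, 240°): beam 1 = 0.5176 ≠ 1.5529 ✗
  …
  (5.5, 6.5, 300°): r_1=1.5529, r_2=1.7321, r_3=5.6940, r_4=2.8868, r_5=2.5882, r_6=1.7321, r_7=1.5529 — all match ✓
No second candidate reproduces the full scan.

(x, y, θ) = (5.5, 6.5, 300°)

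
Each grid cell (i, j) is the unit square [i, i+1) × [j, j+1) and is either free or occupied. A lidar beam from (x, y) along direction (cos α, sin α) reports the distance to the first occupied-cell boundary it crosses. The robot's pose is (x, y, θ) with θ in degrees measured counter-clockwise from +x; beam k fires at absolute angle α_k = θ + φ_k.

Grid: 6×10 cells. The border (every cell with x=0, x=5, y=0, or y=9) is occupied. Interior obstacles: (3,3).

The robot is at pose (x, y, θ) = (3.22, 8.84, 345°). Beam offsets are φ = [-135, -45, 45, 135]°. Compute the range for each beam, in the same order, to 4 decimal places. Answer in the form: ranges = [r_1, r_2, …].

ranges = [2.5634, 3.5600, 0.3200, 0.1848]

beam 1: φ=-135°, α=210°
  direction (-0.8660, -0.5000); cell (3,8); t to first gridline: x 0.2540, y 1.6800 (then +1.1547 / +2.0000)
    (2,8) via x @ 0.2540
    (1,8) via x @ 1.4087
    (1,7) via y @ 1.6800
    (0,7) via x @ 2.5634  # hit
  → r_1 = 2.5634
beam 2: φ=-45°, α=300°
  direction (0.5000, -0.8660); cell (3,8); t to first gridline: x 1.5600, y 0.9699 (then +2.0000 / +1.1547)
    (3,7) via y @ 0.9699
    (4,7) via x @ 1.5600
    (4,6) via y @ 2.1246
    (4,5) via y @ 3.2793
    (5,5) via x @ 3.5600  # hit
  → r_2 = 3.5600
beam 3: φ=45°, α=30°
  direction (0.8660, 0.5000); cell (3,8); t to first gridline: x 0.9007, y 0.3200 (then +1.1547 / +2.0000)
    (3,9) via y @ 0.3200  # hit
  → r_3 = 0.3200
beam 4: φ=135°, α=120°
  direction (-0.5000, 0.8660); cell (3,8); t to first gridline: x 0.4400, y 0.1848 (then +2.0000 / +1.1547)
    (3,9) via y @ 0.1848  # hit
  → r_4 = 0.1848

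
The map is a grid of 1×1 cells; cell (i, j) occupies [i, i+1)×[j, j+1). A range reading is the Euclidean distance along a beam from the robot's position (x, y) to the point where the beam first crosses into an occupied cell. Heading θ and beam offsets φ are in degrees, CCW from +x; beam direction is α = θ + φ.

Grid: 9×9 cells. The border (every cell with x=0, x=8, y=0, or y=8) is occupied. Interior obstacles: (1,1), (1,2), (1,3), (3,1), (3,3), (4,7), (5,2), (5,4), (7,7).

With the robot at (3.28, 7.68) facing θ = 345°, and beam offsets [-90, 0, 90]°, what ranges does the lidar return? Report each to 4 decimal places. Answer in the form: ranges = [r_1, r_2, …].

beam 1: φ=-90°, α=255°
  d=(-0.2588,-0.9659)  start (3,7)  tX=1.0818 tY=0.7040  stride 1/|dx|=3.8637 1/|dy|=1.0353
    cross y-line → (3,6), t=0.7040
    cross x-line → (2,6), t=1.0818
    cross y-line → (2,5), t=1.7393
    cross y-line → (2,4), t=2.7745
    cross y-line → (2,3), t=3.8098
    cross y-line → (2,2), t=4.8451
    cross x-line → (1,2), t=4.9455 (wall)
  → r_1 = 4.9455
beam 2: φ=0°, α=345°
  d=(0.9659,-0.2588)  start (3,7)  tX=0.7454 tY=2.6273  stride 1/|dx|=1.0353 1/|dy|=3.8637
    cross x-line → (4,7), t=0.7454 (wall)
  → r_2 = 0.7454
beam 3: φ=90°, α=75°
  d=(0.2588,0.9659)  start (3,7)  tX=2.7819 tY=0.3313  stride 1/|dx|=3.8637 1/|dy|=1.0353
    cross y-line → (3,8), t=0.3313 (wall)
  → r_3 = 0.3313

ranges = [4.9455, 0.7454, 0.3313]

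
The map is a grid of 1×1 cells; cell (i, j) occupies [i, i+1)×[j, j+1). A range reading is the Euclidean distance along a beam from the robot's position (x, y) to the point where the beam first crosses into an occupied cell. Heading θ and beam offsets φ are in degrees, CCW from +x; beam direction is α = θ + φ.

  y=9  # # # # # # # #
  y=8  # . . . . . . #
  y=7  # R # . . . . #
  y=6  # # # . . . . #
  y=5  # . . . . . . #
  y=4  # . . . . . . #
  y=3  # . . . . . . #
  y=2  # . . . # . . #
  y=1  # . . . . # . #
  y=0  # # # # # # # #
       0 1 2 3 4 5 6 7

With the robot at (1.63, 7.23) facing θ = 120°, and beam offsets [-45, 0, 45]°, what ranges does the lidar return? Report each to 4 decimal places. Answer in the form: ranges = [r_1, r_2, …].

beam 1: φ=-45°, α=75°
  dir = (cos 75°, sin 75°) = (0.2588, 0.9659); from cell (1,7)
  next x-line at t=1.4296, next y-line at t=0.7972; Δt_x=3.8637, Δt_y=1.0353
    y: enter (1,8) at t=0.7972
    x: enter (2,8) at t=1.4296
    y: enter (2,9) at t=1.8324 ← occupied
  → r_1 = 1.8324
beam 2: φ=0°, α=120°
  dir = (cos 120°, sin 120°) = (-0.5000, 0.8660); from cell (1,7)
  next x-line at t=1.2600, next y-line at t=0.8891; Δt_x=2.0000, Δt_y=1.1547
    y: enter (1,8) at t=0.8891
    x: enter (0,8) at t=1.2600 ← occupied
  → r_2 = 1.2600
beam 3: φ=45°, α=165°
  dir = (cos 165°, sin 165°) = (-0.9659, 0.2588); from cell (1,7)
  next x-line at t=0.6522, next y-line at t=2.9751; Δt_x=1.0353, Δt_y=3.8637
    x: enter (0,7) at t=0.6522 ← occupied
  → r_3 = 0.6522

ranges = [1.8324, 1.2600, 0.6522]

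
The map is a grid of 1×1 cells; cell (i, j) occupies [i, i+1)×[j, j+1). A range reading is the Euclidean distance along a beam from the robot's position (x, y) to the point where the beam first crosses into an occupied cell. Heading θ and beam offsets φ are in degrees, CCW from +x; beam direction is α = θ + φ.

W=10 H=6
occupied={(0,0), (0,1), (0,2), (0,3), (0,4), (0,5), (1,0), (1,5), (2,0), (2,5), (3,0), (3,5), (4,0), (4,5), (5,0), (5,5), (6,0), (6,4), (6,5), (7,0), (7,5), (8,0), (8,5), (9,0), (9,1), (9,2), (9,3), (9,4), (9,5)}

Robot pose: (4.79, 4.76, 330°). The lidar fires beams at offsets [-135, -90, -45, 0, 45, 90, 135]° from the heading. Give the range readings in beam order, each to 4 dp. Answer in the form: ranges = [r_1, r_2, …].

beam 1: φ=-135°, α=195°
  cosα=-0.9659 sinα=-0.2588 | (4,4) | tMaxX 0.8179 tMaxY 2.9364 | tΔX 1.0353 tΔY 3.8637
    t=0.8179 [x] (3,4)
    t=1.8531 [x] (2,4)
    t=2.8884 [x] (1,4)
    t=2.9364 [y] (1,3)
    t=3.9237 [x] (0,3) — stop
  → r_1 = 3.9237
beam 2: φ=-90°, α=240°
  cosα=-0.5000 sinα=-0.8660 | (4,4) | tMaxX 1.5800 tMaxY 0.8776 | tΔX 2.0000 tΔY 1.1547
    t=0.8776 [y] (4,3)
    t=1.5800 [x] (3,3)
    t=2.0323 [y] (3,2)
    t=3.1870 [y] (3,1)
    t=3.5800 [x] (2,1)
    t=4.3417 [y] (2,0) — stop
  → r_2 = 4.3417
beam 3: φ=-45°, α=285°
  cosα=0.2588 sinα=-0.9659 | (4,4) | tMaxX 0.8114 tMaxY 0.7868 | tΔX 3.8637 tΔY 1.0353
    t=0.7868 [y] (4,3)
    t=0.8114 [x] (5,3)
    t=1.8221 [y] (5,2)
    t=2.8574 [y] (5,1)
    t=3.8926 [y] (5,0) — stop
  → r_3 = 3.8926
beam 4: φ=0°, α=330°
  cosα=0.8660 sinα=-0.5000 | (4,4) | tMaxX 0.2425 tMaxY 1.5200 | tΔX 1.1547 tΔY 2.0000
    t=0.2425 [x] (5,4)
    t=1.3972 [x] (6,4) — stop
  → r_4 = 1.3972
beam 5: φ=45°, α=15°
  cosα=0.9659 sinα=0.2588 | (4,4) | tMaxX 0.2174 tMaxY 0.9273 | tΔX 1.0353 tΔY 3.8637
    t=0.2174 [x] (5,4)
    t=0.9273 [y] (5,5) — stop
  → r_5 = 0.9273
beam 6: φ=90°, α=60°
  cosα=0.5000 sinα=0.8660 | (4,4) | tMaxX 0.4200 tMaxY 0.2771 | tΔX 2.0000 tΔY 1.1547
    t=0.2771 [y] (4,5) — stop
  → r_6 = 0.2771
beam 7: φ=135°, α=105°
  cosα=-0.2588 sinα=0.9659 | (4,4) | tMaxX 3.0523 tMaxY 0.2485 | tΔX 3.8637 tΔY 1.0353
    t=0.2485 [y] (4,5) — stop
  → r_7 = 0.2485

ranges = [3.9237, 4.3417, 3.8926, 1.3972, 0.9273, 0.2771, 0.2485]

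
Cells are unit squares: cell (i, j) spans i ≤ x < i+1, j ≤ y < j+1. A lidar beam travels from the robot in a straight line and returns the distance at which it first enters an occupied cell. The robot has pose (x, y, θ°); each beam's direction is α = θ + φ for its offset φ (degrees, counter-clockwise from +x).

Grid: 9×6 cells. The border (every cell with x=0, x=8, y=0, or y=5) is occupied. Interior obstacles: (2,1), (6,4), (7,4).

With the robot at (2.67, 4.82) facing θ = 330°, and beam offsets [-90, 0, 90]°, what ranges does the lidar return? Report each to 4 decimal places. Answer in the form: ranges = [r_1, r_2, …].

beam 1: φ=-90°, α=240°
  d=(-0.5000,-0.8660)  start (2,4)  tX=1.3400 tY=0.9469  stride 1/|dx|=2.0000 1/|dy|=1.1547
    cross y-line → (2,3), t=0.9469
    cross x-line → (1,3), t=1.3400
    cross y-line → (1,2), t=2.1016
    cross y-line → (1,1), t=3.2563
    cross x-line → (0,1), t=3.3400 (wall)
  → r_1 = 3.3400
beam 2: φ=0°, α=330°
  d=(0.8660,-0.5000)  start (2,4)  tX=0.3811 tY=1.6400  stride 1/|dx|=1.1547 1/|dy|=2.0000
    cross x-line → (3,4), t=0.3811
    cross x-line → (4,4), t=1.5358
    cross y-line → (4,3), t=1.6400
    cross x-line → (5,3), t=2.6905
    cross y-line → (5,2), t=3.6400
    cross x-line → (6,2), t=3.8452
    cross x-line → (7,2), t=4.9999
    cross y-line → (7,1), t=5.6400
    cross x-line → (8,1), t=6.1546 (wall)
  → r_2 = 6.1546
beam 3: φ=90°, α=60°
  d=(0.5000,0.8660)  start (2,4)  tX=0.6600 tY=0.2078  stride 1/|dx|=2.0000 1/|dy|=1.1547
    cross y-line → (2,5), t=0.2078 (wall)
  → r_3 = 0.2078

ranges = [3.3400, 6.1546, 0.2078]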